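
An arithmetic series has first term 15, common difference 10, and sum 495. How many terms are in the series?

Using S = n/2 × [2a + (n-1)d]
495 = n/2 × [2(15) + (n-1)(10)]
495 = n/2 × [30 + 10n - 10]
990 = n × [20 + 10n]
10n² + (20)n - 990 = 0
Discriminant: Δ = (20)² - 4(10)(-990) = 400 + 39600 = 40000
√Δ = 200
n = [-(20) + √Δ] / (2·10) = (-20 + 200) / 20 = 180 / 20 = 9
(The negative root is discarded since n must be a positive integer.)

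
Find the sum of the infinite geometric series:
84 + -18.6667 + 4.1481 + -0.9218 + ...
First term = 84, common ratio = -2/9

For |r| < 1, S = a / (1 - r)
S = 84 / (1 - (-2/9))
S = 84 / (11/9)
S = 756/11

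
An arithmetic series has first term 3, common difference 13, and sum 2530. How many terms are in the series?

Using S = n/2 × [2a + (n-1)d]
2530 = n/2 × [2(3) + (n-1)(13)]
2530 = n/2 × [6 + 13n - 13]
5060 = n × [-7 + 13n]
13n² + (-7)n - 5060 = 0
Discriminant: Δ = (-7)² - 4(13)(-5060) = 49 + 263120 = 263169
√Δ = 513
n = [-(-7) + √Δ] / (2·13) = (7 + 513) / 26 = 520 / 26 = 20
(The negative root is discarded since n must be a positive integer.)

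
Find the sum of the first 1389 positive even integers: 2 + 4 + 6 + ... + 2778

Sum of first n even numbers = n(n+1)
= 1389×1390
= 1930710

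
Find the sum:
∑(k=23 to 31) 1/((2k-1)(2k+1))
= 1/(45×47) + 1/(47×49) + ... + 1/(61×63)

Partial fractions: 1/((2k-1)(2k+1)) = (1/2)[1/(2k-1) - 1/(2k+1)]
The series telescopes:
= (1/2)[1/45 - 1/63]
= 1/315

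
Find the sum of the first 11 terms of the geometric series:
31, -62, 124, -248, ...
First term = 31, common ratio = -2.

Sₙ = a(1 - rⁿ) / (1 - r)
S_11 = 31(1 - (-2)^11) / (1 - (-2))
S_11 = 31(1 - (-2048)) / (3)
S_11 = 21173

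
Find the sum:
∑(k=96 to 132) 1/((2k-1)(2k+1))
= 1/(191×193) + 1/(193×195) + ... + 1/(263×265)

Partial fractions: 1/((2k-1)(2k+1)) = (1/2)[1/(2k-1) - 1/(2k+1)]
The series telescopes:
= (1/2)[1/191 - 1/265]
= 37/50615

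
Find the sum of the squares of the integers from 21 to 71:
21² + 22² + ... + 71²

Use ∑_{k=1}^{n} k² = n(n+1)(2n+1)/6, then subtract the first 20 terms.
∑_{k=1}^{71} k² = 71×72×143/6 = 121836
∑_{k=1}^{20} k² = 20×21×41/6 = 2870
∑_{k=21}^{71} k² = 121836 - 2870 = 118966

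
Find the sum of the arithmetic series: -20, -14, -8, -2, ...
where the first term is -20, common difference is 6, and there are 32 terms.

Sₙ = n/2 × (first + last)
Last term = a + (n-1)d = -20 + (32-1)×6 = 166
S_32 = 32/2 × (-20 + 166)
S_32 = 32/2 × 146 = 2336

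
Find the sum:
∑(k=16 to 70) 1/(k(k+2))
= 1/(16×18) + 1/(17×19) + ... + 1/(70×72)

Partial fractions: 1/(k(k+2)) = (1/2)[1/k - 1/(k+2)]
Telescoping leaves the first two and last two terms:
= (1/2)[1/16 + 1/17 - 1/71 - 1/72]
= 16225/347616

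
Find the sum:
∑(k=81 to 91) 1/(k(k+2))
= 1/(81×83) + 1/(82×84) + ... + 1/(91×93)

Partial fractions: 1/(k(k+2)) = (1/2)[1/k - 1/(k+2)]
Telescoping leaves the first two and last two terms:
= (1/2)[1/81 + 1/82 - 1/92 - 1/93]
= 27643/18942984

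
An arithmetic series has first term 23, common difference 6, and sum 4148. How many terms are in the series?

Using S = n/2 × [2a + (n-1)d]
4148 = n/2 × [2(23) + (n-1)(6)]
4148 = n/2 × [46 + 6n - 6]
8296 = n × [40 + 6n]
6n² + (40)n - 8296 = 0
Discriminant: Δ = (40)² - 4(6)(-8296) = 1600 + 199104 = 200704
√Δ = 448
n = [-(40) + √Δ] / (2·6) = (-40 + 448) / 12 = 408 / 12 = 34
(The negative root is discarded since n must be a positive integer.)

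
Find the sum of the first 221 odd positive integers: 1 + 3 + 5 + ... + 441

Sum of first n odd numbers = n²
= 221²
= 48841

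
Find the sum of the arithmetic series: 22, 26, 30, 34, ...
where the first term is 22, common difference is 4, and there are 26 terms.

Sₙ = n/2 × (first + last)
Last term = a + (n-1)d = 22 + (26-1)×4 = 122
S_26 = 26/2 × (22 + 122)
S_26 = 26/2 × 144 = 1872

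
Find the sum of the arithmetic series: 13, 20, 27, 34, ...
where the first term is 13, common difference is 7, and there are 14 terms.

Sₙ = n/2 × (first + last)
Last term = a + (n-1)d = 13 + (14-1)×7 = 104
S_14 = 14/2 × (13 + 104)
S_14 = 14/2 × 117 = 819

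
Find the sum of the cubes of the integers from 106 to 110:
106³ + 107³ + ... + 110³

Use ∑_{k=1}^{n} k³ = [n(n+1)/2]², then subtract the first 105 terms.
∑_{k=1}^{110} k³ = [110×111/2]² = 6105² = 37271025
∑_{k=1}^{105} k³ = [105×106/2]² = 5565² = 30969225
∑_{k=106}^{110} k³ = 37271025 - 30969225 = 6301800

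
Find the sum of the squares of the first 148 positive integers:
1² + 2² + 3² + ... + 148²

Formula: ∑k² = n(n+1)(2n+1)/6
= 148×149×297/6
= 6549444/6
= 1091574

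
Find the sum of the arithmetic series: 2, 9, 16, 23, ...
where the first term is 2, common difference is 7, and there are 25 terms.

Sₙ = n/2 × (first + last)
Last term = a + (n-1)d = 2 + (25-1)×7 = 170
S_25 = 25/2 × (2 + 170)
S_25 = 25/2 × 172 = 2150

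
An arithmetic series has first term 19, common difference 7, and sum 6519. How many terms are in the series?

Using S = n/2 × [2a + (n-1)d]
6519 = n/2 × [2(19) + (n-1)(7)]
6519 = n/2 × [38 + 7n - 7]
13038 = n × [31 + 7n]
7n² + (31)n - 13038 = 0
Discriminant: Δ = (31)² - 4(7)(-13038) = 961 + 365064 = 366025
√Δ = 605
n = [-(31) + √Δ] / (2·7) = (-31 + 605) / 14 = 574 / 14 = 41
(The negative root is discarded since n must be a positive integer.)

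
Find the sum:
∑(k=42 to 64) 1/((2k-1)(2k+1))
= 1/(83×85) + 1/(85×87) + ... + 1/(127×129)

Partial fractions: 1/((2k-1)(2k+1)) = (1/2)[1/(2k-1) - 1/(2k+1)]
The series telescopes:
= (1/2)[1/83 - 1/129]
= 23/10707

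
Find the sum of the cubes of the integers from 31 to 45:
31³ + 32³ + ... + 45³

Use ∑_{k=1}^{n} k³ = [n(n+1)/2]², then subtract the first 30 terms.
∑_{k=1}^{45} k³ = [45×46/2]² = 1035² = 1071225
∑_{k=1}^{30} k³ = [30×31/2]² = 465² = 216225
∑_{k=31}^{45} k³ = 1071225 - 216225 = 855000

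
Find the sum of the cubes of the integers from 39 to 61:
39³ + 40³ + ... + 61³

Use ∑_{k=1}^{n} k³ = [n(n+1)/2]², then subtract the first 38 terms.
∑_{k=1}^{61} k³ = [61×62/2]² = 1891² = 3575881
∑_{k=1}^{38} k³ = [38×39/2]² = 741² = 549081
∑_{k=39}^{61} k³ = 3575881 - 549081 = 3026800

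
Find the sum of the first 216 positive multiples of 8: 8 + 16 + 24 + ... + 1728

Factor out 8: = 8(1 + 2 + ... + 216) = 8 × n(n+1)/2
= 8 × 216×217/2
= 8 × 23436
= 187488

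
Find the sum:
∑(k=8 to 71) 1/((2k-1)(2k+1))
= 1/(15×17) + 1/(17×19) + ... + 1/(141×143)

Partial fractions: 1/((2k-1)(2k+1)) = (1/2)[1/(2k-1) - 1/(2k+1)]
The series telescopes:
= (1/2)[1/15 - 1/143]
= 64/2145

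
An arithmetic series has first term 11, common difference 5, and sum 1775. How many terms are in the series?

Using S = n/2 × [2a + (n-1)d]
1775 = n/2 × [2(11) + (n-1)(5)]
1775 = n/2 × [22 + 5n - 5]
3550 = n × [17 + 5n]
5n² + (17)n - 3550 = 0
Discriminant: Δ = (17)² - 4(5)(-3550) = 289 + 71000 = 71289
√Δ = 267
n = [-(17) + √Δ] / (2·5) = (-17 + 267) / 10 = 250 / 10 = 25
(The negative root is discarded since n must be a positive integer.)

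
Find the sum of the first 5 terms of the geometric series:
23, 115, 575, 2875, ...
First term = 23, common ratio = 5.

Sₙ = a(1 - rⁿ) / (1 - r)
S_5 = 23(1 - 5^5) / (1 - 5)
S_5 = 23(1 - 3125) / (-4)
S_5 = 17963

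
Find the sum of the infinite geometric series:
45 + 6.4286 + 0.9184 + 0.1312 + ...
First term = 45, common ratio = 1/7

For |r| < 1, S = a / (1 - r)
S = 45 / (1 - (1/7))
S = 45 / (6/7)
S = 105/2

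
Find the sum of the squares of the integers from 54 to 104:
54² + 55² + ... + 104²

Use ∑_{k=1}^{n} k² = n(n+1)(2n+1)/6, then subtract the first 53 terms.
∑_{k=1}^{104} k² = 104×105×209/6 = 380380
∑_{k=1}^{53} k² = 53×54×107/6 = 51039
∑_{k=54}^{104} k² = 380380 - 51039 = 329341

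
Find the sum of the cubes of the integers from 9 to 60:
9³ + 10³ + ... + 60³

Use ∑_{k=1}^{n} k³ = [n(n+1)/2]², then subtract the first 8 terms.
∑_{k=1}^{60} k³ = [60×61/2]² = 1830² = 3348900
∑_{k=1}^{8} k³ = [8×9/2]² = 36² = 1296
∑_{k=9}^{60} k³ = 3348900 - 1296 = 3347604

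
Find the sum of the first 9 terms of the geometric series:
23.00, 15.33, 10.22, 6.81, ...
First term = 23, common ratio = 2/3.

Sₙ = a(1 - rⁿ) / (1 - r)
S_9 = 23(1 - (2/3)^9) / (1 - (2/3))
S_9 = 23(1 - (512/19683)) / (1/3)
S_9 = 440933/6561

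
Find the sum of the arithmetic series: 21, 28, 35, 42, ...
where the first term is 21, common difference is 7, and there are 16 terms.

Sₙ = n/2 × (first + last)
Last term = a + (n-1)d = 21 + (16-1)×7 = 126
S_16 = 16/2 × (21 + 126)
S_16 = 16/2 × 147 = 1176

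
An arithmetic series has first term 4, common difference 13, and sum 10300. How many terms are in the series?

Using S = n/2 × [2a + (n-1)d]
10300 = n/2 × [2(4) + (n-1)(13)]
10300 = n/2 × [8 + 13n - 13]
20600 = n × [-5 + 13n]
13n² + (-5)n - 20600 = 0
Discriminant: Δ = (-5)² - 4(13)(-20600) = 25 + 1071200 = 1071225
√Δ = 1035
n = [-(-5) + √Δ] / (2·13) = (5 + 1035) / 26 = 1040 / 26 = 40
(The negative root is discarded since n must be a positive integer.)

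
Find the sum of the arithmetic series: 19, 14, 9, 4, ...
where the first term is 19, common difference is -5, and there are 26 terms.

Sₙ = n/2 × (first + last)
Last term = a + (n-1)d = 19 + (26-1)×(-5) = -106
S_26 = 26/2 × (19 + (-106))
S_26 = 26/2 × (-87) = -1131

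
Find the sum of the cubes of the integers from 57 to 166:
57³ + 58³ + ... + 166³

Use ∑_{k=1}^{n} k³ = [n(n+1)/2]², then subtract the first 56 terms.
∑_{k=1}^{166} k³ = [166×167/2]² = 13861² = 192127321
∑_{k=1}^{56} k³ = [56×57/2]² = 1596² = 2547216
∑_{k=57}^{166} k³ = 192127321 - 2547216 = 189580105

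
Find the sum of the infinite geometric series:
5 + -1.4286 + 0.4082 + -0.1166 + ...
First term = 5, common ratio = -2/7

For |r| < 1, S = a / (1 - r)
S = 5 / (1 - (-2/7))
S = 5 / (9/7)
S = 35/9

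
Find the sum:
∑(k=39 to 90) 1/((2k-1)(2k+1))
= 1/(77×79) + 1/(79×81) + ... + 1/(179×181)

Partial fractions: 1/((2k-1)(2k+1)) = (1/2)[1/(2k-1) - 1/(2k+1)]
The series telescopes:
= (1/2)[1/77 - 1/181]
= 52/13937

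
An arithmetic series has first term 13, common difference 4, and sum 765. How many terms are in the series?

Using S = n/2 × [2a + (n-1)d]
765 = n/2 × [2(13) + (n-1)(4)]
765 = n/2 × [26 + 4n - 4]
1530 = n × [22 + 4n]
4n² + (22)n - 1530 = 0
Discriminant: Δ = (22)² - 4(4)(-1530) = 484 + 24480 = 24964
√Δ = 158
n = [-(22) + √Δ] / (2·4) = (-22 + 158) / 8 = 136 / 8 = 17
(The negative root is discarded since n must be a positive integer.)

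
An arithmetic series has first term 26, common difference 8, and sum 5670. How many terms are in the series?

Using S = n/2 × [2a + (n-1)d]
5670 = n/2 × [2(26) + (n-1)(8)]
5670 = n/2 × [52 + 8n - 8]
11340 = n × [44 + 8n]
8n² + (44)n - 11340 = 0
Discriminant: Δ = (44)² - 4(8)(-11340) = 1936 + 362880 = 364816
√Δ = 604
n = [-(44) + √Δ] / (2·8) = (-44 + 604) / 16 = 560 / 16 = 35
(The negative root is discarded since n must be a positive integer.)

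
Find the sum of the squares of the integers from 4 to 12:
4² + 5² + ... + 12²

Use ∑_{k=1}^{n} k² = n(n+1)(2n+1)/6, then subtract the first 3 terms.
∑_{k=1}^{12} k² = 12×13×25/6 = 650
∑_{k=1}^{3} k² = 3×4×7/6 = 14
∑_{k=4}^{12} k² = 650 - 14 = 636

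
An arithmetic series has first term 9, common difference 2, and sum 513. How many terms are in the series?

Using S = n/2 × [2a + (n-1)d]
513 = n/2 × [2(9) + (n-1)(2)]
513 = n/2 × [18 + 2n - 2]
1026 = n × [16 + 2n]
2n² + (16)n - 1026 = 0
Discriminant: Δ = (16)² - 4(2)(-1026) = 256 + 8208 = 8464
√Δ = 92
n = [-(16) + √Δ] / (2·2) = (-16 + 92) / 4 = 76 / 4 = 19
(The negative root is discarded since n must be a positive integer.)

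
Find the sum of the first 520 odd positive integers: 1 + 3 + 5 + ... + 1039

Sum of first n odd numbers = n²
= 520²
= 270400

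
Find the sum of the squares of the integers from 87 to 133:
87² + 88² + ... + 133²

Use ∑_{k=1}^{n} k² = n(n+1)(2n+1)/6, then subtract the first 86 terms.
∑_{k=1}^{133} k² = 133×134×267/6 = 793079
∑_{k=1}^{86} k² = 86×87×173/6 = 215731
∑_{k=87}^{133} k² = 793079 - 215731 = 577348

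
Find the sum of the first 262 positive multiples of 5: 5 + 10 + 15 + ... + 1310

Factor out 5: = 5(1 + 2 + ... + 262) = 5 × n(n+1)/2
= 5 × 262×263/2
= 5 × 34453
= 172265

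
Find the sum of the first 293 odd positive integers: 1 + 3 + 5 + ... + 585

Sum of first n odd numbers = n²
= 293²
= 85849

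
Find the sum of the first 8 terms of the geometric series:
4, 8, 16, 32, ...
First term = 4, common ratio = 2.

Sₙ = a(1 - rⁿ) / (1 - r)
S_8 = 4(1 - 2^8) / (1 - 2)
S_8 = 4(1 - 256) / (-1)
S_8 = 1020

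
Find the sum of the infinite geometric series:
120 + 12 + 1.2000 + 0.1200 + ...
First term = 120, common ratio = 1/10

For |r| < 1, S = a / (1 - r)
S = 120 / (1 - (1/10))
S = 120 / (9/10)
S = 400/3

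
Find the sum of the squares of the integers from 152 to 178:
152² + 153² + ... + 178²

Use ∑_{k=1}^{n} k² = n(n+1)(2n+1)/6, then subtract the first 151 terms.
∑_{k=1}^{178} k² = 178×179×357/6 = 1895789
∑_{k=1}^{151} k² = 151×152×303/6 = 1159076
∑_{k=152}^{178} k² = 1895789 - 1159076 = 736713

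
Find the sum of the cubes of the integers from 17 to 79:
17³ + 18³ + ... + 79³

Use ∑_{k=1}^{n} k³ = [n(n+1)/2]², then subtract the first 16 terms.
∑_{k=1}^{79} k³ = [79×80/2]² = 3160² = 9985600
∑_{k=1}^{16} k³ = [16×17/2]² = 136² = 18496
∑_{k=17}^{79} k³ = 9985600 - 18496 = 9967104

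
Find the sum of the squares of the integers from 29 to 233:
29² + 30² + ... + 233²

Use ∑_{k=1}^{n} k² = n(n+1)(2n+1)/6, then subtract the first 28 terms.
∑_{k=1}^{233} k² = 233×234×467/6 = 4243629
∑_{k=1}^{28} k² = 28×29×57/6 = 7714
∑_{k=29}^{233} k² = 4243629 - 7714 = 4235915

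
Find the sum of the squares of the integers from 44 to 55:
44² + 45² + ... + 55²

Use ∑_{k=1}^{n} k² = n(n+1)(2n+1)/6, then subtract the first 43 terms.
∑_{k=1}^{55} k² = 55×56×111/6 = 56980
∑_{k=1}^{43} k² = 43×44×87/6 = 27434
∑_{k=44}^{55} k² = 56980 - 27434 = 29546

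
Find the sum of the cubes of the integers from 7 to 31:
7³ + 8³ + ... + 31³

Use ∑_{k=1}^{n} k³ = [n(n+1)/2]², then subtract the first 6 terms.
∑_{k=1}^{31} k³ = [31×32/2]² = 496² = 246016
∑_{k=1}^{6} k³ = [6×7/2]² = 21² = 441
∑_{k=7}^{31} k³ = 246016 - 441 = 245575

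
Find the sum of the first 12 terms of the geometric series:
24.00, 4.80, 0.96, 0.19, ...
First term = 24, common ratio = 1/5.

Sₙ = a(1 - rⁿ) / (1 - r)
S_12 = 24(1 - (1/5)^12) / (1 - (1/5))
S_12 = 24(1 - (1/244140625)) / (4/5)
S_12 = 1464843744/48828125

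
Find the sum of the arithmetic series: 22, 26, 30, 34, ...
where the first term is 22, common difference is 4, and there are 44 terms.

Sₙ = n/2 × (first + last)
Last term = a + (n-1)d = 22 + (44-1)×4 = 194
S_44 = 44/2 × (22 + 194)
S_44 = 44/2 × 216 = 4752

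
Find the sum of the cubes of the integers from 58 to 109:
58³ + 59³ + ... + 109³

Use ∑_{k=1}^{n} k³ = [n(n+1)/2]², then subtract the first 57 terms.
∑_{k=1}^{109} k³ = [109×110/2]² = 5995² = 35940025
∑_{k=1}^{57} k³ = [57×58/2]² = 1653² = 2732409
∑_{k=58}^{109} k³ = 35940025 - 2732409 = 33207616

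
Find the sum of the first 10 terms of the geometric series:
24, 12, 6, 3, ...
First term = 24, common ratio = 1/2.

Sₙ = a(1 - rⁿ) / (1 - r)
S_10 = 24(1 - (1/2)^10) / (1 - (1/2))
S_10 = 24(1 - (1/1024)) / (1/2)
S_10 = 3069/64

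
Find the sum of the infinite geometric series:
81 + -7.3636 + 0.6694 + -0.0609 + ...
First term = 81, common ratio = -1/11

For |r| < 1, S = a / (1 - r)
S = 81 / (1 - (-1/11))
S = 81 / (12/11)
S = 297/4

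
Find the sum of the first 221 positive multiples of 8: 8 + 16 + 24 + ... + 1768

Factor out 8: = 8(1 + 2 + ... + 221) = 8 × n(n+1)/2
= 8 × 221×222/2
= 8 × 24531
= 196248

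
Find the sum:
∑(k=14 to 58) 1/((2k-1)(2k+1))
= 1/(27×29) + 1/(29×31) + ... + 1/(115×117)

Partial fractions: 1/((2k-1)(2k+1)) = (1/2)[1/(2k-1) - 1/(2k+1)]
The series telescopes:
= (1/2)[1/27 - 1/117]
= 5/351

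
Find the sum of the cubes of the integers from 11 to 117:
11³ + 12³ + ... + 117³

Use ∑_{k=1}^{n} k³ = [n(n+1)/2]², then subtract the first 10 terms.
∑_{k=1}^{117} k³ = [117×118/2]² = 6903² = 47651409
∑_{k=1}^{10} k³ = [10×11/2]² = 55² = 3025
∑_{k=11}^{117} k³ = 47651409 - 3025 = 47648384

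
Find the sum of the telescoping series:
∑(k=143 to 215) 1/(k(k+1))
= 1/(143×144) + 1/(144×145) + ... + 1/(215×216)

Partial fractions: 1/(k(k+1)) = 1/k - 1/(k+1)
The series telescopes:
= (1/143 - 1/144) + (1/144 - 1/145) + ... + (1/215 - 1/216)
= 1/143 - 1/216
= 73/30888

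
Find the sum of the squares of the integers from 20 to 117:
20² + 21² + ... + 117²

Use ∑_{k=1}^{n} k² = n(n+1)(2n+1)/6, then subtract the first 19 terms.
∑_{k=1}^{117} k² = 117×118×235/6 = 540735
∑_{k=1}^{19} k² = 19×20×39/6 = 2470
∑_{k=20}^{117} k² = 540735 - 2470 = 538265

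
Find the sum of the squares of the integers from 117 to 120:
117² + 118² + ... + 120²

Use ∑_{k=1}^{n} k² = n(n+1)(2n+1)/6, then subtract the first 116 terms.
∑_{k=1}^{120} k² = 120×121×241/6 = 583220
∑_{k=1}^{116} k² = 116×117×233/6 = 527046
∑_{k=117}^{120} k² = 583220 - 527046 = 56174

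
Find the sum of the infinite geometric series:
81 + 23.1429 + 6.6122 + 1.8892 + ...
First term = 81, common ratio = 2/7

For |r| < 1, S = a / (1 - r)
S = 81 / (1 - (2/7))
S = 81 / (5/7)
S = 567/5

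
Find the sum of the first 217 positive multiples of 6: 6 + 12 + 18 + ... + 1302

Factor out 6: = 6(1 + 2 + ... + 217) = 6 × n(n+1)/2
= 6 × 217×218/2
= 6 × 23653
= 141918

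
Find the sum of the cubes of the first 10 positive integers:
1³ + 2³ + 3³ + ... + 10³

Formula: ∑k³ = [n(n+1)/2]²
= [10×11/2]²
= 55²
= 3025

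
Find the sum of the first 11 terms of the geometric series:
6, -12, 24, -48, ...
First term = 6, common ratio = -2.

Sₙ = a(1 - rⁿ) / (1 - r)
S_11 = 6(1 - (-2)^11) / (1 - (-2))
S_11 = 6(1 - (-2048)) / (3)
S_11 = 4098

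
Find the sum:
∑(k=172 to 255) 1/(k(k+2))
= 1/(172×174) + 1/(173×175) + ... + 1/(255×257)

Partial fractions: 1/(k(k+2)) = (1/2)[1/k - 1/(k+2)]
Telescoping leaves the first two and last two terms:
= (1/2)[1/172 + 1/173 - 1/256 - 1/257]
= 1858353/978853376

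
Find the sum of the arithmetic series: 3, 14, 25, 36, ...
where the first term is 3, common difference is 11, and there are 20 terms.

Sₙ = n/2 × (first + last)
Last term = a + (n-1)d = 3 + (20-1)×11 = 212
S_20 = 20/2 × (3 + 212)
S_20 = 20/2 × 215 = 2150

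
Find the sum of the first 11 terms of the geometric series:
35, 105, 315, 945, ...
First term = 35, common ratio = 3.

Sₙ = a(1 - rⁿ) / (1 - r)
S_11 = 35(1 - 3^11) / (1 - 3)
S_11 = 35(1 - 177147) / (-2)
S_11 = 3100055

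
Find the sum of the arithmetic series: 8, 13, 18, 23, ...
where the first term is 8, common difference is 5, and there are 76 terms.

Sₙ = n/2 × (first + last)
Last term = a + (n-1)d = 8 + (76-1)×5 = 383
S_76 = 76/2 × (8 + 383)
S_76 = 76/2 × 391 = 14858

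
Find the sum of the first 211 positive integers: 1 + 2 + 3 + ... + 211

Formula: ∑k = n(n+1)/2
= 211×212/2
= 44732/2
= 22366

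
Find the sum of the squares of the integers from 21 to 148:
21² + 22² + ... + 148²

Use ∑_{k=1}^{n} k² = n(n+1)(2n+1)/6, then subtract the first 20 terms.
∑_{k=1}^{148} k² = 148×149×297/6 = 1091574
∑_{k=1}^{20} k² = 20×21×41/6 = 2870
∑_{k=21}^{148} k² = 1091574 - 2870 = 1088704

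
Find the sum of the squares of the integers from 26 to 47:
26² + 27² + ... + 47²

Use ∑_{k=1}^{n} k² = n(n+1)(2n+1)/6, then subtract the first 25 terms.
∑_{k=1}^{47} k² = 47×48×95/6 = 35720
∑_{k=1}^{25} k² = 25×26×51/6 = 5525
∑_{k=26}^{47} k² = 35720 - 5525 = 30195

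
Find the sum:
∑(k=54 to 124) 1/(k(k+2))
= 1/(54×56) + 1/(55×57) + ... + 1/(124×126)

Partial fractions: 1/(k(k+2)) = (1/2)[1/k - 1/(k+2)]
Telescoping leaves the first two and last two terms:
= (1/2)[1/54 + 1/55 - 1/125 - 1/126]
= 2698/259875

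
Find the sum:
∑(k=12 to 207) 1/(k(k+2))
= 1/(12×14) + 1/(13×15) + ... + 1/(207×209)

Partial fractions: 1/(k(k+2)) = (1/2)[1/k - 1/(k+2)]
Telescoping leaves the first two and last two terms:
= (1/2)[1/12 + 1/13 - 1/208 - 1/209]
= 19649/260832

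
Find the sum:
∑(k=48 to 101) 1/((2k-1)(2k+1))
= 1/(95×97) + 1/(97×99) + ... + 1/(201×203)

Partial fractions: 1/((2k-1)(2k+1)) = (1/2)[1/(2k-1) - 1/(2k+1)]
The series telescopes:
= (1/2)[1/95 - 1/203]
= 54/19285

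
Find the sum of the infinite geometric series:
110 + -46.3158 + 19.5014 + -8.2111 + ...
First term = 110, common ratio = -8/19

For |r| < 1, S = a / (1 - r)
S = 110 / (1 - (-8/19))
S = 110 / (27/19)
S = 2090/27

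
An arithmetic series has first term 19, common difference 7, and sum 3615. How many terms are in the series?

Using S = n/2 × [2a + (n-1)d]
3615 = n/2 × [2(19) + (n-1)(7)]
3615 = n/2 × [38 + 7n - 7]
7230 = n × [31 + 7n]
7n² + (31)n - 7230 = 0
Discriminant: Δ = (31)² - 4(7)(-7230) = 961 + 202440 = 203401
√Δ = 451
n = [-(31) + √Δ] / (2·7) = (-31 + 451) / 14 = 420 / 14 = 30
(The negative root is discarded since n must be a positive integer.)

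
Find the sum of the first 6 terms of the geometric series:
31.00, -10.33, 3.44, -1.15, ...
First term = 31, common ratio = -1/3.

Sₙ = a(1 - rⁿ) / (1 - r)
S_6 = 31(1 - (-1/3)^6) / (1 - (-1/3))
S_6 = 31(1 - (1/729)) / (4/3)
S_6 = 5642/243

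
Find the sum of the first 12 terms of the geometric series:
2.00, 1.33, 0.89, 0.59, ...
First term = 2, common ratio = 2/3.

Sₙ = a(1 - rⁿ) / (1 - r)
S_12 = 2(1 - (2/3)^12) / (1 - (2/3))
S_12 = 2(1 - (4096/531441)) / (1/3)
S_12 = 1054690/177147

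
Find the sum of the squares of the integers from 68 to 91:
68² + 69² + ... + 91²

Use ∑_{k=1}^{n} k² = n(n+1)(2n+1)/6, then subtract the first 67 terms.
∑_{k=1}^{91} k² = 91×92×183/6 = 255346
∑_{k=1}^{67} k² = 67×68×135/6 = 102510
∑_{k=68}^{91} k² = 255346 - 102510 = 152836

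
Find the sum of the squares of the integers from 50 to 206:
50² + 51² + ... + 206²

Use ∑_{k=1}^{n} k² = n(n+1)(2n+1)/6, then subtract the first 49 terms.
∑_{k=1}^{206} k² = 206×207×413/6 = 2935191
∑_{k=1}^{49} k² = 49×50×99/6 = 40425
∑_{k=50}^{206} k² = 2935191 - 40425 = 2894766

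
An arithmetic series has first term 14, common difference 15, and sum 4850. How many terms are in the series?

Using S = n/2 × [2a + (n-1)d]
4850 = n/2 × [2(14) + (n-1)(15)]
4850 = n/2 × [28 + 15n - 15]
9700 = n × [13 + 15n]
15n² + (13)n - 9700 = 0
Discriminant: Δ = (13)² - 4(15)(-9700) = 169 + 582000 = 582169
√Δ = 763
n = [-(13) + √Δ] / (2·15) = (-13 + 763) / 30 = 750 / 30 = 25
(The negative root is discarded since n must be a positive integer.)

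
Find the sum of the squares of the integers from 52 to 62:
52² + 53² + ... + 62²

Use ∑_{k=1}^{n} k² = n(n+1)(2n+1)/6, then subtract the first 51 terms.
∑_{k=1}^{62} k² = 62×63×125/6 = 81375
∑_{k=1}^{51} k² = 51×52×103/6 = 45526
∑_{k=52}^{62} k² = 81375 - 45526 = 35849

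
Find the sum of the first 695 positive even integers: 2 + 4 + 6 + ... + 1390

Sum of first n even numbers = n(n+1)
= 695×696
= 483720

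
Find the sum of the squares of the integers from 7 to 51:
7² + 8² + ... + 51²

Use ∑_{k=1}^{n} k² = n(n+1)(2n+1)/6, then subtract the first 6 terms.
∑_{k=1}^{51} k² = 51×52×103/6 = 45526
∑_{k=1}^{6} k² = 6×7×13/6 = 91
∑_{k=7}^{51} k² = 45526 - 91 = 45435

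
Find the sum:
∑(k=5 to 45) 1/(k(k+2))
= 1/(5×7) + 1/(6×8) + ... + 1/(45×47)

Partial fractions: 1/(k(k+2)) = (1/2)[1/k - 1/(k+2)]
Telescoping leaves the first two and last two terms:
= (1/2)[1/5 + 1/6 - 1/46 - 1/47]
= 2624/16215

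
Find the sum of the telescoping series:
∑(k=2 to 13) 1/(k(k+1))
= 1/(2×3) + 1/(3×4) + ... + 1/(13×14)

Partial fractions: 1/(k(k+1)) = 1/k - 1/(k+1)
The series telescopes:
= (1/2 - 1/3) + (1/3 - 1/4) + ... + (1/13 - 1/14)
= 1/2 - 1/14
= 3/7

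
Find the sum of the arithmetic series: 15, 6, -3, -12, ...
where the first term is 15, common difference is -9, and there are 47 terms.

Sₙ = n/2 × (first + last)
Last term = a + (n-1)d = 15 + (47-1)×(-9) = -399
S_47 = 47/2 × (15 + (-399))
S_47 = 47/2 × (-384) = -9024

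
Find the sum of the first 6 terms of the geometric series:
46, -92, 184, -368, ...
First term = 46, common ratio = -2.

Sₙ = a(1 - rⁿ) / (1 - r)
S_6 = 46(1 - (-2)^6) / (1 - (-2))
S_6 = 46(1 - 64) / (3)
S_6 = -966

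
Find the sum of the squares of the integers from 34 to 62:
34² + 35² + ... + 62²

Use ∑_{k=1}^{n} k² = n(n+1)(2n+1)/6, then subtract the first 33 terms.
∑_{k=1}^{62} k² = 62×63×125/6 = 81375
∑_{k=1}^{33} k² = 33×34×67/6 = 12529
∑_{k=34}^{62} k² = 81375 - 12529 = 68846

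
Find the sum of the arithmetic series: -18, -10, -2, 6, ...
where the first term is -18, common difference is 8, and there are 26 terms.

Sₙ = n/2 × (first + last)
Last term = a + (n-1)d = -18 + (26-1)×8 = 182
S_26 = 26/2 × (-18 + 182)
S_26 = 26/2 × 164 = 2132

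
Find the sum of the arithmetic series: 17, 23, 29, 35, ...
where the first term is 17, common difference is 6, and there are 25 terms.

Sₙ = n/2 × (first + last)
Last term = a + (n-1)d = 17 + (25-1)×6 = 161
S_25 = 25/2 × (17 + 161)
S_25 = 25/2 × 178 = 2225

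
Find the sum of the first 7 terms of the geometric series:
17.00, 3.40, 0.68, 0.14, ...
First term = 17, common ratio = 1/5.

Sₙ = a(1 - rⁿ) / (1 - r)
S_7 = 17(1 - (1/5)^7) / (1 - (1/5))
S_7 = 17(1 - (1/78125)) / (4/5)
S_7 = 332027/15625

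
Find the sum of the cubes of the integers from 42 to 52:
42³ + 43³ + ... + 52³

Use ∑_{k=1}^{n} k³ = [n(n+1)/2]², then subtract the first 41 terms.
∑_{k=1}^{52} k³ = [52×53/2]² = 1378² = 1898884
∑_{k=1}^{41} k³ = [41×42/2]² = 861² = 741321
∑_{k=42}^{52} k³ = 1898884 - 741321 = 1157563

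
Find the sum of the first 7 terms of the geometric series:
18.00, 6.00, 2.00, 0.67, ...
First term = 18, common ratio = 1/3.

Sₙ = a(1 - rⁿ) / (1 - r)
S_7 = 18(1 - (1/3)^7) / (1 - (1/3))
S_7 = 18(1 - (1/2187)) / (2/3)
S_7 = 2186/81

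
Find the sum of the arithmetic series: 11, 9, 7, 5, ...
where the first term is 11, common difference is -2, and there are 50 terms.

Sₙ = n/2 × (first + last)
Last term = a + (n-1)d = 11 + (50-1)×(-2) = -87
S_50 = 50/2 × (11 + (-87))
S_50 = 50/2 × (-76) = -1900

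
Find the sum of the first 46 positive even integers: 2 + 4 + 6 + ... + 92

Sum of first n even numbers = n(n+1)
= 46×47
= 2162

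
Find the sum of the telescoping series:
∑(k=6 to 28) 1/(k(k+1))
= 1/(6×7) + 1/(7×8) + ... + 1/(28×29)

Partial fractions: 1/(k(k+1)) = 1/k - 1/(k+1)
The series telescopes:
= (1/6 - 1/7) + (1/7 - 1/8) + ... + (1/28 - 1/29)
= 1/6 - 1/29
= 23/174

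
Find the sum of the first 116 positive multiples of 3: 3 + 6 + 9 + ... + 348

Factor out 3: = 3(1 + 2 + ... + 116) = 3 × n(n+1)/2
= 3 × 116×117/2
= 3 × 6786
= 20358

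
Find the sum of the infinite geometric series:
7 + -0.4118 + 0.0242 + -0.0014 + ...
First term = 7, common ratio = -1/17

For |r| < 1, S = a / (1 - r)
S = 7 / (1 - (-1/17))
S = 7 / (18/17)
S = 119/18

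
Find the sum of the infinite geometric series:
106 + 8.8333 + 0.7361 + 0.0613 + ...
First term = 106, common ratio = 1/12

For |r| < 1, S = a / (1 - r)
S = 106 / (1 - (1/12))
S = 106 / (11/12)
S = 1272/11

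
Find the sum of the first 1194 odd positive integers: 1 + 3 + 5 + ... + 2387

Sum of first n odd numbers = n²
= 1194²
= 1425636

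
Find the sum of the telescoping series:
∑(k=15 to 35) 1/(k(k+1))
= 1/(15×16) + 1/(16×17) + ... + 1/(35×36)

Partial fractions: 1/(k(k+1)) = 1/k - 1/(k+1)
The series telescopes:
= (1/15 - 1/16) + (1/16 - 1/17) + ... + (1/35 - 1/36)
= 1/15 - 1/36
= 7/180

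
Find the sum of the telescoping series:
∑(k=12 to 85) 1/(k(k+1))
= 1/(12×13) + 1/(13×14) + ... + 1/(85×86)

Partial fractions: 1/(k(k+1)) = 1/k - 1/(k+1)
The series telescopes:
= (1/12 - 1/13) + (1/13 - 1/14) + ... + (1/85 - 1/86)
= 1/12 - 1/86
= 37/516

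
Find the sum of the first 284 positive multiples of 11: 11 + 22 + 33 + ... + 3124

Factor out 11: = 11(1 + 2 + ... + 284) = 11 × n(n+1)/2
= 11 × 284×285/2
= 11 × 40470
= 445170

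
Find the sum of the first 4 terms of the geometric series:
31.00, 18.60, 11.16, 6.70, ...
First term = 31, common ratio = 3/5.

Sₙ = a(1 - rⁿ) / (1 - r)
S_4 = 31(1 - (3/5)^4) / (1 - (3/5))
S_4 = 31(1 - (81/625)) / (2/5)
S_4 = 8432/125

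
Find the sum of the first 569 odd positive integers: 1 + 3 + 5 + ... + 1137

Sum of first n odd numbers = n²
= 569²
= 323761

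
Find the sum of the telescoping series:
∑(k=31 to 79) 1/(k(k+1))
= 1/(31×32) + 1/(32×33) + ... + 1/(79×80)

Partial fractions: 1/(k(k+1)) = 1/k - 1/(k+1)
The series telescopes:
= (1/31 - 1/32) + (1/32 - 1/33) + ... + (1/79 - 1/80)
= 1/31 - 1/80
= 49/2480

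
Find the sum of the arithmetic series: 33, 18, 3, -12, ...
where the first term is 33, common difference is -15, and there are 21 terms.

Sₙ = n/2 × (first + last)
Last term = a + (n-1)d = 33 + (21-1)×(-15) = -267
S_21 = 21/2 × (33 + (-267))
S_21 = 21/2 × (-234) = -2457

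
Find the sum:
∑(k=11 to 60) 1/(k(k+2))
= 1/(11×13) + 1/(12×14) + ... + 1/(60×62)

Partial fractions: 1/(k(k+2)) = (1/2)[1/k - 1/(k+2)]
Telescoping leaves the first two and last two terms:
= (1/2)[1/11 + 1/12 - 1/61 - 1/62]
= 35375/499224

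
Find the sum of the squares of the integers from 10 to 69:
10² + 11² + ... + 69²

Use ∑_{k=1}^{n} k² = n(n+1)(2n+1)/6, then subtract the first 9 terms.
∑_{k=1}^{69} k² = 69×70×139/6 = 111895
∑_{k=1}^{9} k² = 9×10×19/6 = 285
∑_{k=10}^{69} k² = 111895 - 285 = 111610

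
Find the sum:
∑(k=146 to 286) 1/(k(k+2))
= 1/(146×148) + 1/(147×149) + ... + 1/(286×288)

Partial fractions: 1/(k(k+2)) = (1/2)[1/k - 1/(k+2)]
Telescoping leaves the first two and last two terms:
= (1/2)[1/146 + 1/147 - 1/287 - 1/288]
= 282799/84474432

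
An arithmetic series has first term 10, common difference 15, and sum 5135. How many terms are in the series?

Using S = n/2 × [2a + (n-1)d]
5135 = n/2 × [2(10) + (n-1)(15)]
5135 = n/2 × [20 + 15n - 15]
10270 = n × [5 + 15n]
15n² + (5)n - 10270 = 0
Discriminant: Δ = (5)² - 4(15)(-10270) = 25 + 616200 = 616225
√Δ = 785
n = [-(5) + √Δ] / (2·15) = (-5 + 785) / 30 = 780 / 30 = 26
(The negative root is discarded since n must be a positive integer.)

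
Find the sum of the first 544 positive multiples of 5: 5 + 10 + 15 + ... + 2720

Factor out 5: = 5(1 + 2 + ... + 544) = 5 × n(n+1)/2
= 5 × 544×545/2
= 5 × 148240
= 741200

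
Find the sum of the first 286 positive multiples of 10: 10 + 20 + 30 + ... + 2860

Factor out 10: = 10(1 + 2 + ... + 286) = 10 × n(n+1)/2
= 10 × 286×287/2
= 10 × 41041
= 410410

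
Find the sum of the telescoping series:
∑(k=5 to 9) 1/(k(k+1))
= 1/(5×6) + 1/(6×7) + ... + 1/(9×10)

Partial fractions: 1/(k(k+1)) = 1/k - 1/(k+1)
The series telescopes:
= (1/5 - 1/6) + (1/6 - 1/7) + ... + (1/9 - 1/10)
= 1/5 - 1/10
= 1/10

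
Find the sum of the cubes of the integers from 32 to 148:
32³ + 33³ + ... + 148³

Use ∑_{k=1}^{n} k³ = [n(n+1)/2]², then subtract the first 31 terms.
∑_{k=1}^{148} k³ = [148×149/2]² = 11026² = 121572676
∑_{k=1}^{31} k³ = [31×32/2]² = 496² = 246016
∑_{k=32}^{148} k³ = 121572676 - 246016 = 121326660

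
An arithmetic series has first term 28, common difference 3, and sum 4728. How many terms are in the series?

Using S = n/2 × [2a + (n-1)d]
4728 = n/2 × [2(28) + (n-1)(3)]
4728 = n/2 × [56 + 3n - 3]
9456 = n × [53 + 3n]
3n² + (53)n - 9456 = 0
Discriminant: Δ = (53)² - 4(3)(-9456) = 2809 + 113472 = 116281
√Δ = 341
n = [-(53) + √Δ] / (2·3) = (-53 + 341) / 6 = 288 / 6 = 48
(The negative root is discarded since n must be a positive integer.)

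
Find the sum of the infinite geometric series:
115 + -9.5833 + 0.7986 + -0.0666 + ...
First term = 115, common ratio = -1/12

For |r| < 1, S = a / (1 - r)
S = 115 / (1 - (-1/12))
S = 115 / (13/12)
S = 1380/13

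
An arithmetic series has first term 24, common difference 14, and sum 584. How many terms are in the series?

Using S = n/2 × [2a + (n-1)d]
584 = n/2 × [2(24) + (n-1)(14)]
584 = n/2 × [48 + 14n - 14]
1168 = n × [34 + 14n]
14n² + (34)n - 1168 = 0
Discriminant: Δ = (34)² - 4(14)(-1168) = 1156 + 65408 = 66564
√Δ = 258
n = [-(34) + √Δ] / (2·14) = (-34 + 258) / 28 = 224 / 28 = 8
(The negative root is discarded since n must be a positive integer.)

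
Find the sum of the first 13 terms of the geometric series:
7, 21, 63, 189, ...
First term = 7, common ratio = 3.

Sₙ = a(1 - rⁿ) / (1 - r)
S_13 = 7(1 - 3^13) / (1 - 3)
S_13 = 7(1 - 1594323) / (-2)
S_13 = 5580127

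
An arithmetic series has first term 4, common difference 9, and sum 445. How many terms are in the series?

Using S = n/2 × [2a + (n-1)d]
445 = n/2 × [2(4) + (n-1)(9)]
445 = n/2 × [8 + 9n - 9]
890 = n × [-1 + 9n]
9n² + (-1)n - 890 = 0
Discriminant: Δ = (-1)² - 4(9)(-890) = 1 + 32040 = 32041
√Δ = 179
n = [-(-1) + √Δ] / (2·9) = (1 + 179) / 18 = 180 / 18 = 10
(The negative root is discarded since n must be a positive integer.)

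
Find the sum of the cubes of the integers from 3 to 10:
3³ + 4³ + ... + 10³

Use ∑_{k=1}^{n} k³ = [n(n+1)/2]², then subtract the first 2 terms.
∑_{k=1}^{10} k³ = [10×11/2]² = 55² = 3025
∑_{k=1}^{2} k³ = [2×3/2]² = 3² = 9
∑_{k=3}^{10} k³ = 3025 - 9 = 3016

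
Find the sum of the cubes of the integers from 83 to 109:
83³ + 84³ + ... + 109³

Use ∑_{k=1}^{n} k³ = [n(n+1)/2]², then subtract the first 82 terms.
∑_{k=1}^{109} k³ = [109×110/2]² = 5995² = 35940025
∑_{k=1}^{82} k³ = [82×83/2]² = 3403² = 11580409
∑_{k=83}^{109} k³ = 35940025 - 11580409 = 24359616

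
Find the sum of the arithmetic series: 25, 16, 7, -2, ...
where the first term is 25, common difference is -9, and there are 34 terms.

Sₙ = n/2 × (first + last)
Last term = a + (n-1)d = 25 + (34-1)×(-9) = -272
S_34 = 34/2 × (25 + (-272))
S_34 = 34/2 × (-247) = -4199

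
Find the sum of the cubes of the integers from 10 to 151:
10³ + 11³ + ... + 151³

Use ∑_{k=1}^{n} k³ = [n(n+1)/2]², then subtract the first 9 terms.
∑_{k=1}^{151} k³ = [151×152/2]² = 11476² = 131698576
∑_{k=1}^{9} k³ = [9×10/2]² = 45² = 2025
∑_{k=10}^{151} k³ = 131698576 - 2025 = 131696551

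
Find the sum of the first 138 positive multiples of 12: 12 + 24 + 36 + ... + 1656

Factor out 12: = 12(1 + 2 + ... + 138) = 12 × n(n+1)/2
= 12 × 138×139/2
= 12 × 9591
= 115092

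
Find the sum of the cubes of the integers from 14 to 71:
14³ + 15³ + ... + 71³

Use ∑_{k=1}^{n} k³ = [n(n+1)/2]², then subtract the first 13 terms.
∑_{k=1}^{71} k³ = [71×72/2]² = 2556² = 6533136
∑_{k=1}^{13} k³ = [13×14/2]² = 91² = 8281
∑_{k=14}^{71} k³ = 6533136 - 8281 = 6524855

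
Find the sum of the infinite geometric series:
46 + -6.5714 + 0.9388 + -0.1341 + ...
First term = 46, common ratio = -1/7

For |r| < 1, S = a / (1 - r)
S = 46 / (1 - (-1/7))
S = 46 / (8/7)
S = 161/4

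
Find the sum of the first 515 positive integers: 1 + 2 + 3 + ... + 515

Formula: ∑k = n(n+1)/2
= 515×516/2
= 265740/2
= 132870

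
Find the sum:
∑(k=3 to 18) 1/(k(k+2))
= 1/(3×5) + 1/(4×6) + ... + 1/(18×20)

Partial fractions: 1/(k(k+2)) = (1/2)[1/k - 1/(k+2)]
Telescoping leaves the first two and last two terms:
= (1/2)[1/3 + 1/4 - 1/19 - 1/20]
= 137/570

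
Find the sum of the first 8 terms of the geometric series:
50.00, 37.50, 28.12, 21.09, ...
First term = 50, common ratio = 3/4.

Sₙ = a(1 - rⁿ) / (1 - r)
S_8 = 50(1 - (3/4)^8) / (1 - (3/4))
S_8 = 50(1 - (6561/65536)) / (1/4)
S_8 = 1474375/8192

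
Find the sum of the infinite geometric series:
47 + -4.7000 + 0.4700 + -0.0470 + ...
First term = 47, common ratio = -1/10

For |r| < 1, S = a / (1 - r)
S = 47 / (1 - (-1/10))
S = 47 / (11/10)
S = 470/11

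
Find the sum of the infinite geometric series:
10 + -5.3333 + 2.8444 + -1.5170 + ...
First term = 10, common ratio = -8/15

For |r| < 1, S = a / (1 - r)
S = 10 / (1 - (-8/15))
S = 10 / (23/15)
S = 150/23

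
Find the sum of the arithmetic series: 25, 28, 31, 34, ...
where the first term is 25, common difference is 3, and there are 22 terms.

Sₙ = n/2 × (first + last)
Last term = a + (n-1)d = 25 + (22-1)×3 = 88
S_22 = 22/2 × (25 + 88)
S_22 = 22/2 × 113 = 1243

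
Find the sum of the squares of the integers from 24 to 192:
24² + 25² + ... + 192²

Use ∑_{k=1}^{n} k² = n(n+1)(2n+1)/6, then subtract the first 23 terms.
∑_{k=1}^{192} k² = 192×193×385/6 = 2377760
∑_{k=1}^{23} k² = 23×24×47/6 = 4324
∑_{k=24}^{192} k² = 2377760 - 4324 = 2373436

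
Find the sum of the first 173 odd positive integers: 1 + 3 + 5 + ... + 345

Sum of first n odd numbers = n²
= 173²
= 29929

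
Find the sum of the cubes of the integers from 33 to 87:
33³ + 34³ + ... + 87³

Use ∑_{k=1}^{n} k³ = [n(n+1)/2]², then subtract the first 32 terms.
∑_{k=1}^{87} k³ = [87×88/2]² = 3828² = 14653584
∑_{k=1}^{32} k³ = [32×33/2]² = 528² = 278784
∑_{k=33}^{87} k³ = 14653584 - 278784 = 14374800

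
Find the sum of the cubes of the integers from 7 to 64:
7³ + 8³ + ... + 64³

Use ∑_{k=1}^{n} k³ = [n(n+1)/2]², then subtract the first 6 terms.
∑_{k=1}^{64} k³ = [64×65/2]² = 2080² = 4326400
∑_{k=1}^{6} k³ = [6×7/2]² = 21² = 441
∑_{k=7}^{64} k³ = 4326400 - 441 = 4325959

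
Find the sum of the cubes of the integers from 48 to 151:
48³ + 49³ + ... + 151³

Use ∑_{k=1}^{n} k³ = [n(n+1)/2]², then subtract the first 47 terms.
∑_{k=1}^{151} k³ = [151×152/2]² = 11476² = 131698576
∑_{k=1}^{47} k³ = [47×48/2]² = 1128² = 1272384
∑_{k=48}^{151} k³ = 131698576 - 1272384 = 130426192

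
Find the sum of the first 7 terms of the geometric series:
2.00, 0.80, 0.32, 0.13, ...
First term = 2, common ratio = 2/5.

Sₙ = a(1 - rⁿ) / (1 - r)
S_7 = 2(1 - (2/5)^7) / (1 - (2/5))
S_7 = 2(1 - (128/78125)) / (3/5)
S_7 = 51998/15625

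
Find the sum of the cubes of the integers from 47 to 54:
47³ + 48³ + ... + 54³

Use ∑_{k=1}^{n} k³ = [n(n+1)/2]², then subtract the first 46 terms.
∑_{k=1}^{54} k³ = [54×55/2]² = 1485² = 2205225
∑_{k=1}^{46} k³ = [46×47/2]² = 1081² = 1168561
∑_{k=47}^{54} k³ = 2205225 - 1168561 = 1036664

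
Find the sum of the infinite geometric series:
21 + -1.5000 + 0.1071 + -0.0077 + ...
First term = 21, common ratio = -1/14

For |r| < 1, S = a / (1 - r)
S = 21 / (1 - (-1/14))
S = 21 / (15/14)
S = 98/5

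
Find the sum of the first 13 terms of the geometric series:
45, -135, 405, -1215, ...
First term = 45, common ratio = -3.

Sₙ = a(1 - rⁿ) / (1 - r)
S_13 = 45(1 - (-3)^13) / (1 - (-3))
S_13 = 45(1 - (-1594323)) / (4)
S_13 = 17936145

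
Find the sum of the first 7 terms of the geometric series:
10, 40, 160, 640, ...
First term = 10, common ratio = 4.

Sₙ = a(1 - rⁿ) / (1 - r)
S_7 = 10(1 - 4^7) / (1 - 4)
S_7 = 10(1 - 16384) / (-3)
S_7 = 54610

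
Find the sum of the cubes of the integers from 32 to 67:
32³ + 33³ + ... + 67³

Use ∑_{k=1}^{n} k³ = [n(n+1)/2]², then subtract the first 31 terms.
∑_{k=1}^{67} k³ = [67×68/2]² = 2278² = 5189284
∑_{k=1}^{31} k³ = [31×32/2]² = 496² = 246016
∑_{k=32}^{67} k³ = 5189284 - 246016 = 4943268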